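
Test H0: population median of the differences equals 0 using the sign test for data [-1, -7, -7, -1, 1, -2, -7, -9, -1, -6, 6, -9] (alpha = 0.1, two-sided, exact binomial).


Step 1: Discard zero differences. Original n = 12; n_eff = number of nonzero differences = 12.
Nonzero differences (with sign): -1, -7, -7, -1, +1, -2, -7, -9, -1, -6, +6, -9
Step 2: Count signs: positive = 2, negative = 10.
Step 3: Under H0: P(positive) = 0.5, so the number of positives S ~ Bin(12, 0.5).
Step 4: Two-sided exact p-value = sum of Bin(12,0.5) probabilities at or below the observed probability = 0.038574.
Step 5: alpha = 0.1. reject H0.

n_eff = 12, pos = 2, neg = 10, p = 0.038574, reject H0.


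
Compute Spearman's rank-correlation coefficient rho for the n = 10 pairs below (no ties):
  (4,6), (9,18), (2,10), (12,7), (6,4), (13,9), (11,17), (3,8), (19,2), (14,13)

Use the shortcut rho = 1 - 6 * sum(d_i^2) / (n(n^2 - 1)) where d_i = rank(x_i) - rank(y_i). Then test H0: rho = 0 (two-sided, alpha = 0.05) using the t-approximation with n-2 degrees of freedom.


Step 1: Rank x and y separately (midranks; no ties here).
rank(x): 4->3, 9->5, 2->1, 12->7, 6->4, 13->8, 11->6, 3->2, 19->10, 14->9
rank(y): 6->3, 18->10, 10->7, 7->4, 4->2, 9->6, 17->9, 8->5, 2->1, 13->8
Step 2: d_i = R_x(i) - R_y(i); compute d_i^2.
  (3-3)^2=0, (5-10)^2=25, (1-7)^2=36, (7-4)^2=9, (4-2)^2=4, (8-6)^2=4, (6-9)^2=9, (2-5)^2=9, (10-1)^2=81, (9-8)^2=1
sum(d^2) = 178.
Step 3: rho = 1 - 6*178 / (10*(10^2 - 1)) = 1 - 1068/990 = -0.078788.
Step 4: Under H0, t = rho * sqrt((n-2)/(1-rho^2)) = -0.2235 ~ t(8).
Step 5: Two-sided p-value from the t-distribution with 8 df = 0.828717.
Step 6: alpha = 0.05. fail to reject H0.

rho = -0.0788, p = 0.828717, fail to reject H0 at alpha = 0.05.


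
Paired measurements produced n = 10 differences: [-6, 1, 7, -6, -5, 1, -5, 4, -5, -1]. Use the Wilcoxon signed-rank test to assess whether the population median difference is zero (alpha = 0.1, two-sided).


Step 1: Drop any zero differences (none here) and take |d_i|.
|d| = [6, 1, 7, 6, 5, 1, 5, 4, 5, 1]
Step 2: Midrank |d_i| (ties get averaged ranks).
ranks: |6|->8.5, |1|->2, |7|->10, |6|->8.5, |5|->6, |1|->2, |5|->6, |4|->4, |5|->6, |1|->2
Step 3: Attach original signs; sum ranks with positive sign and with negative sign.
W+ = 2 + 10 + 2 + 4 = 18
W- = 8.5 + 8.5 + 6 + 6 + 6 + 2 = 37
(Check: W+ + W- = 55 should equal n(n+1)/2 = 55.)
Step 4: Test statistic W = min(W+, W-) = 18.
Step 5: Ties in |d|, so use the tie-corrected normal approximation.
        E[W] = n(n+1)/4 = 10*11/4 = 27.5.
        Tie groups: |d|=1 (t=3), |d|=5 (t=3), |d|=6 (t=2); sum(t^3 - t) = 54.
        Var[W] = n(n+1)(2n+1)/24 - sum(t^3-t)/48 = 2310/24 - 54/48 = 95.125.
        z = (W - E[W]) / sqrt(Var[W]) = (18 - 27.5) / 9.7532 = -0.9740.
        Two-sided p = 2*Phi(z) = 0.330037.
Step 6: alpha = 0.1. fail to reject H0.

W+ = 18, W- = 37, W = min = 18, p = 0.330037, fail to reject H0.


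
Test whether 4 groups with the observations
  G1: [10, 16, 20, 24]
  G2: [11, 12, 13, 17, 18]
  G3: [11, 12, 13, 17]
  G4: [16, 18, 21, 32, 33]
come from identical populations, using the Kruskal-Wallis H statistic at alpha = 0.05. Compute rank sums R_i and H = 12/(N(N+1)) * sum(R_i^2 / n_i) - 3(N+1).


Step 1: Combine all N = 18 observations and assign midranks.
sorted (value, group, rank): (10,G1,1), (11,G2,2.5), (11,G3,2.5), (12,G2,4.5), (12,G3,4.5), (13,G2,6.5), (13,G3,6.5), (16,G1,8.5), (16,G4,8.5), (17,G2,10.5), (17,G3,10.5), (18,G2,12.5), (18,G4,12.5), (20,G1,14), (21,G4,15), (24,G1,16), (32,G4,17), (33,G4,18)
Step 2: Sum ranks within each group.
R_1 = 39.5 (n_1 = 4)
R_2 = 36.5 (n_2 = 5)
R_3 = 24 (n_3 = 4)
R_4 = 71 (n_4 = 5)
Step 3: H = 12/(N(N+1)) * sum(R_i^2/n_i) - 3(N+1)
     = 12/(18*19) * (39.5^2/4 + 36.5^2/5 + 24^2/4 + 71^2/5) - 3*19
     = 0.035088 * 1808.71 - 57
     = 6.463596.
Step 4: Ties present; correction factor C = 1 - 36/(18^3 - 18) = 0.993808. Corrected H = 6.463596 / 0.993808 = 6.503868.
Step 5: Under H0, H ~ chi^2(3); p-value = 0.089510.
Step 6: alpha = 0.05. fail to reject H0.

H = 6.5039, df = 3, p = 0.089510, fail to reject H0.


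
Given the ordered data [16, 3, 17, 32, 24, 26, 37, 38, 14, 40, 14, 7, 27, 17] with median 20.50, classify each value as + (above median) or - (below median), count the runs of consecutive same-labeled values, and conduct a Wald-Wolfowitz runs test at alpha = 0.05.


Step 1: Compute median = 20.50; label A = above, B = below.
Labels in order: BBBAAAAABABBAB  (n_A = 7, n_B = 7)
Step 2: Count runs R = 7.
Step 3: Under H0 (random ordering), E[R] = 2*n_A*n_B/(n_A+n_B) + 1 = 2*7*7/14 + 1 = 8.0000.
        Var[R] = 2*n_A*n_B*(2*n_A*n_B - n_A - n_B) / ((n_A+n_B)^2 * (n_A+n_B-1)) = 8232/2548 = 3.2308.
        SD[R] = 1.7974.
Step 4: Continuity-corrected z = (R + 0.5 - E[R]) / SD[R] = (7 + 0.5 - 8.0000) / 1.7974 = -0.2782.
Step 5: Two-sided p-value via normal approximation = 2*(1 - Phi(|z|)) = 0.780879.
Step 6: alpha = 0.05. fail to reject H0.

R = 7, z = -0.2782, p = 0.780879, fail to reject H0.


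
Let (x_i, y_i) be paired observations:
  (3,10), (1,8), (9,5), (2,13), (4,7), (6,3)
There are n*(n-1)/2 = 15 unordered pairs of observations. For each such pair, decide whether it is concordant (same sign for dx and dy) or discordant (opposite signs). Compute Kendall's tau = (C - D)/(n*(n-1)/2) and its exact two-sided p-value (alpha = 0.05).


Step 1: Enumerate the 15 unordered pairs (i,j) with i<j and classify each by sign(x_j-x_i) * sign(y_j-y_i).
  (1,2):dx=-2,dy=-2->C; (1,3):dx=+6,dy=-5->D; (1,4):dx=-1,dy=+3->D; (1,5):dx=+1,dy=-3->D
  (1,6):dx=+3,dy=-7->D; (2,3):dx=+8,dy=-3->D; (2,4):dx=+1,dy=+5->C; (2,5):dx=+3,dy=-1->D
  (2,6):dx=+5,dy=-5->D; (3,4):dx=-7,dy=+8->D; (3,5):dx=-5,dy=+2->D; (3,6):dx=-3,dy=-2->C
  (4,5):dx=+2,dy=-6->D; (4,6):dx=+4,dy=-10->D; (5,6):dx=+2,dy=-4->D
Step 2: C = 3, D = 12, total pairs = 15.
Step 3: tau = (C - D)/(n(n-1)/2) = (3 - 12)/15 = -0.600000.
Step 4: Exact two-sided p-value (enumerate n! = 720 permutations of y under H0): p = 0.136111.
Step 5: alpha = 0.05. fail to reject H0.

tau_b = -0.6000 (C=3, D=12), p = 0.136111, fail to reject H0.


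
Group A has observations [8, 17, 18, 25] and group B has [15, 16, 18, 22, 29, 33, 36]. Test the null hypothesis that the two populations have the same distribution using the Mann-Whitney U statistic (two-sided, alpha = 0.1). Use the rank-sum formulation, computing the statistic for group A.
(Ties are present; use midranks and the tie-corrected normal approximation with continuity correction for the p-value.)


Step 1: Combine and sort all 11 observations; assign midranks.
sorted (value, group): (8,X), (15,Y), (16,Y), (17,X), (18,X), (18,Y), (22,Y), (25,X), (29,Y), (33,Y), (36,Y)
ranks: 8->1, 15->2, 16->3, 17->4, 18->5.5, 18->5.5, 22->7, 25->8, 29->9, 33->10, 36->11
Step 2: Rank sum for X: R1 = 1 + 4 + 5.5 + 8 = 18.5.
Step 3: U_X = R1 - n1(n1+1)/2 = 18.5 - 4*5/2 = 18.5 - 10 = 8.5.
       U_Y = n1*n2 - U_X = 28 - 8.5 = 19.5.
Step 4: Ties are present, so use the tie-corrected normal approximation (with continuity correction) for the p-value.
Step 5: p-value = 0.343605; compare to alpha = 0.1. fail to reject H0.

U_X = 8.5, p = 0.343605, fail to reject H0 at alpha = 0.1.


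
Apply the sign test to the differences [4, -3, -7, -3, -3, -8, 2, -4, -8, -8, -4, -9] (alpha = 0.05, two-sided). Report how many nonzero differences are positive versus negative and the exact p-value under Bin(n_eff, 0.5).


Step 1: Discard zero differences. Original n = 12; n_eff = number of nonzero differences = 12.
Nonzero differences (with sign): +4, -3, -7, -3, -3, -8, +2, -4, -8, -8, -4, -9
Step 2: Count signs: positive = 2, negative = 10.
Step 3: Under H0: P(positive) = 0.5, so the number of positives S ~ Bin(12, 0.5).
Step 4: Two-sided exact p-value = sum of Bin(12,0.5) probabilities at or below the observed probability = 0.038574.
Step 5: alpha = 0.05. reject H0.

n_eff = 12, pos = 2, neg = 10, p = 0.038574, reject H0.


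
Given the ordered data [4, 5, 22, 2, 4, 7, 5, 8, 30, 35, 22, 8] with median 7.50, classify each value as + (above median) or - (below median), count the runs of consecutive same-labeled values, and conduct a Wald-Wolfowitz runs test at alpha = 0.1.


Step 1: Compute median = 7.50; label A = above, B = below.
Labels in order: BBABBBBAAAAA  (n_A = 6, n_B = 6)
Step 2: Count runs R = 4.
Step 3: Under H0 (random ordering), E[R] = 2*n_A*n_B/(n_A+n_B) + 1 = 2*6*6/12 + 1 = 7.0000.
        Var[R] = 2*n_A*n_B*(2*n_A*n_B - n_A - n_B) / ((n_A+n_B)^2 * (n_A+n_B-1)) = 4320/1584 = 2.7273.
        SD[R] = 1.6514.
Step 4: Continuity-corrected z = (R + 0.5 - E[R]) / SD[R] = (4 + 0.5 - 7.0000) / 1.6514 = -1.5138.
Step 5: Two-sided p-value via normal approximation = 2*(1 - Phi(|z|)) = 0.130070.
Step 6: alpha = 0.1. fail to reject H0.

R = 4, z = -1.5138, p = 0.130070, fail to reject H0.


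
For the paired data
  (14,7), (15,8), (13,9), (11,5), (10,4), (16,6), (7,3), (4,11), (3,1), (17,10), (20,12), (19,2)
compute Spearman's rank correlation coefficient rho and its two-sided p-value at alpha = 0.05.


Step 1: Rank x and y separately (midranks; no ties here).
rank(x): 14->7, 15->8, 13->6, 11->5, 10->4, 16->9, 7->3, 4->2, 3->1, 17->10, 20->12, 19->11
rank(y): 7->7, 8->8, 9->9, 5->5, 4->4, 6->6, 3->3, 11->11, 1->1, 10->10, 12->12, 2->2
Step 2: d_i = R_x(i) - R_y(i); compute d_i^2.
  (7-7)^2=0, (8-8)^2=0, (6-9)^2=9, (5-5)^2=0, (4-4)^2=0, (9-6)^2=9, (3-3)^2=0, (2-11)^2=81, (1-1)^2=0, (10-10)^2=0, (12-12)^2=0, (11-2)^2=81
sum(d^2) = 180.
Step 3: rho = 1 - 6*180 / (12*(12^2 - 1)) = 1 - 1080/1716 = 0.370629.
Step 4: Under H0, t = rho * sqrt((n-2)/(1-rho^2)) = 1.2619 ~ t(10).
Step 5: Two-sided p-value from the t-distribution with 10 df = 0.235621.
Step 6: alpha = 0.05. fail to reject H0.

rho = 0.3706, p = 0.235621, fail to reject H0 at alpha = 0.05.


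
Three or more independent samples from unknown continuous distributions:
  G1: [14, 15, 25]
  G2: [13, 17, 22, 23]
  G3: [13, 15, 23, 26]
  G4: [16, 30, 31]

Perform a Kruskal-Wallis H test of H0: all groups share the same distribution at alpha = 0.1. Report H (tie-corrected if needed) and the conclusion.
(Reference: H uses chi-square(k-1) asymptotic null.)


Step 1: Combine all N = 14 observations and assign midranks.
sorted (value, group, rank): (13,G2,1.5), (13,G3,1.5), (14,G1,3), (15,G1,4.5), (15,G3,4.5), (16,G4,6), (17,G2,7), (22,G2,8), (23,G2,9.5), (23,G3,9.5), (25,G1,11), (26,G3,12), (30,G4,13), (31,G4,14)
Step 2: Sum ranks within each group.
R_1 = 18.5 (n_1 = 3)
R_2 = 26 (n_2 = 4)
R_3 = 27.5 (n_3 = 4)
R_4 = 33 (n_4 = 3)
Step 3: H = 12/(N(N+1)) * sum(R_i^2/n_i) - 3(N+1)
     = 12/(14*15) * (18.5^2/3 + 26^2/4 + 27.5^2/4 + 33^2/3) - 3*15
     = 0.057143 * 835.146 - 45
     = 2.722619.
Step 4: Ties present; correction factor C = 1 - 18/(14^3 - 14) = 0.993407. Corrected H = 2.722619 / 0.993407 = 2.740690.
Step 5: Under H0, H ~ chi^2(3); p-value = 0.433357.
Step 6: alpha = 0.1. fail to reject H0.

H = 2.7407, df = 3, p = 0.433357, fail to reject H0.


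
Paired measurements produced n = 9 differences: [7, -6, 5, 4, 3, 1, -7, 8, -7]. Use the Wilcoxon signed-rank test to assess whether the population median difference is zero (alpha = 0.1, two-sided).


Step 1: Drop any zero differences (none here) and take |d_i|.
|d| = [7, 6, 5, 4, 3, 1, 7, 8, 7]
Step 2: Midrank |d_i| (ties get averaged ranks).
ranks: |7|->7, |6|->5, |5|->4, |4|->3, |3|->2, |1|->1, |7|->7, |8|->9, |7|->7
Step 3: Attach original signs; sum ranks with positive sign and with negative sign.
W+ = 7 + 4 + 3 + 2 + 1 + 9 = 26
W- = 5 + 7 + 7 = 19
(Check: W+ + W- = 45 should equal n(n+1)/2 = 45.)
Step 4: Test statistic W = min(W+, W-) = 19.
Step 5: Ties in |d|, so use the tie-corrected normal approximation.
        E[W] = n(n+1)/4 = 9*10/4 = 22.5.
        Tie groups: |d|=7 (t=3); sum(t^3 - t) = 24.
        Var[W] = n(n+1)(2n+1)/24 - sum(t^3-t)/48 = 1710/24 - 24/48 = 70.75.
        z = (W - E[W]) / sqrt(Var[W]) = (19 - 22.5) / 8.4113 = -0.4161.
        Two-sided p = 2*Phi(z) = 0.677332.
Step 6: alpha = 0.1. fail to reject H0.

W+ = 26, W- = 19, W = min = 19, p = 0.677332, fail to reject H0.


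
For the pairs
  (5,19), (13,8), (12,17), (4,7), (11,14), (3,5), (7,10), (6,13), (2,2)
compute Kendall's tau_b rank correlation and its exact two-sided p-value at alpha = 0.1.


Step 1: Enumerate the 36 unordered pairs (i,j) with i<j and classify each by sign(x_j-x_i) * sign(y_j-y_i).
  (1,2):dx=+8,dy=-11->D; (1,3):dx=+7,dy=-2->D; (1,4):dx=-1,dy=-12->C; (1,5):dx=+6,dy=-5->D
  (1,6):dx=-2,dy=-14->C; (1,7):dx=+2,dy=-9->D; (1,8):dx=+1,dy=-6->D; (1,9):dx=-3,dy=-17->C
  (2,3):dx=-1,dy=+9->D; (2,4):dx=-9,dy=-1->C; (2,5):dx=-2,dy=+6->D; (2,6):dx=-10,dy=-3->C
  (2,7):dx=-6,dy=+2->D; (2,8):dx=-7,dy=+5->D; (2,9):dx=-11,dy=-6->C; (3,4):dx=-8,dy=-10->C
  (3,5):dx=-1,dy=-3->C; (3,6):dx=-9,dy=-12->C; (3,7):dx=-5,dy=-7->C; (3,8):dx=-6,dy=-4->C
  (3,9):dx=-10,dy=-15->C; (4,5):dx=+7,dy=+7->C; (4,6):dx=-1,dy=-2->C; (4,7):dx=+3,dy=+3->C
  (4,8):dx=+2,dy=+6->C; (4,9):dx=-2,dy=-5->C; (5,6):dx=-8,dy=-9->C; (5,7):dx=-4,dy=-4->C
  (5,8):dx=-5,dy=-1->C; (5,9):dx=-9,dy=-12->C; (6,7):dx=+4,dy=+5->C; (6,8):dx=+3,dy=+8->C
  (6,9):dx=-1,dy=-3->C; (7,8):dx=-1,dy=+3->D; (7,9):dx=-5,dy=-8->C; (8,9):dx=-4,dy=-11->C
Step 2: C = 26, D = 10, total pairs = 36.
Step 3: tau = (C - D)/(n(n-1)/2) = (26 - 10)/36 = 0.444444.
Step 4: Exact two-sided p-value (enumerate n! = 362880 permutations of y under H0): p = 0.119439.
Step 5: alpha = 0.1. fail to reject H0.

tau_b = 0.4444 (C=26, D=10), p = 0.119439, fail to reject H0.


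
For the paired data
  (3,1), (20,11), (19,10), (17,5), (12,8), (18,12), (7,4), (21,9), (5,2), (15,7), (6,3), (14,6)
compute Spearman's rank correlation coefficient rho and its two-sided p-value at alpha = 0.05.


Step 1: Rank x and y separately (midranks; no ties here).
rank(x): 3->1, 20->11, 19->10, 17->8, 12->5, 18->9, 7->4, 21->12, 5->2, 15->7, 6->3, 14->6
rank(y): 1->1, 11->11, 10->10, 5->5, 8->8, 12->12, 4->4, 9->9, 2->2, 7->7, 3->3, 6->6
Step 2: d_i = R_x(i) - R_y(i); compute d_i^2.
  (1-1)^2=0, (11-11)^2=0, (10-10)^2=0, (8-5)^2=9, (5-8)^2=9, (9-12)^2=9, (4-4)^2=0, (12-9)^2=9, (2-2)^2=0, (7-7)^2=0, (3-3)^2=0, (6-6)^2=0
sum(d^2) = 36.
Step 3: rho = 1 - 6*36 / (12*(12^2 - 1)) = 1 - 216/1716 = 0.874126.
Step 4: Under H0, t = rho * sqrt((n-2)/(1-rho^2)) = 5.6912 ~ t(10).
Step 5: Two-sided p-value from the t-distribution with 10 df = 0.000201.
Step 6: alpha = 0.05. reject H0.

rho = 0.8741, p = 0.000201, reject H0 at alpha = 0.05.


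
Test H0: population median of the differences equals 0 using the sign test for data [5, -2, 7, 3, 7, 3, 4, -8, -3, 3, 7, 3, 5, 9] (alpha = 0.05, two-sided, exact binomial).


Step 1: Discard zero differences. Original n = 14; n_eff = number of nonzero differences = 14.
Nonzero differences (with sign): +5, -2, +7, +3, +7, +3, +4, -8, -3, +3, +7, +3, +5, +9
Step 2: Count signs: positive = 11, negative = 3.
Step 3: Under H0: P(positive) = 0.5, so the number of positives S ~ Bin(14, 0.5).
Step 4: Two-sided exact p-value = sum of Bin(14,0.5) probabilities at or below the observed probability = 0.057373.
Step 5: alpha = 0.05. fail to reject H0.

n_eff = 14, pos = 11, neg = 3, p = 0.057373, fail to reject H0.


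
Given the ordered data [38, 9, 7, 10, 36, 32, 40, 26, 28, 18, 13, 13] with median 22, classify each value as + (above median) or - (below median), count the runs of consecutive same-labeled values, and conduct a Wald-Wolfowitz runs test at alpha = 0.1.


Step 1: Compute median = 22; label A = above, B = below.
Labels in order: ABBBAAAAABBB  (n_A = 6, n_B = 6)
Step 2: Count runs R = 4.
Step 3: Under H0 (random ordering), E[R] = 2*n_A*n_B/(n_A+n_B) + 1 = 2*6*6/12 + 1 = 7.0000.
        Var[R] = 2*n_A*n_B*(2*n_A*n_B - n_A - n_B) / ((n_A+n_B)^2 * (n_A+n_B-1)) = 4320/1584 = 2.7273.
        SD[R] = 1.6514.
Step 4: Continuity-corrected z = (R + 0.5 - E[R]) / SD[R] = (4 + 0.5 - 7.0000) / 1.6514 = -1.5138.
Step 5: Two-sided p-value via normal approximation = 2*(1 - Phi(|z|)) = 0.130070.
Step 6: alpha = 0.1. fail to reject H0.

R = 4, z = -1.5138, p = 0.130070, fail to reject H0.


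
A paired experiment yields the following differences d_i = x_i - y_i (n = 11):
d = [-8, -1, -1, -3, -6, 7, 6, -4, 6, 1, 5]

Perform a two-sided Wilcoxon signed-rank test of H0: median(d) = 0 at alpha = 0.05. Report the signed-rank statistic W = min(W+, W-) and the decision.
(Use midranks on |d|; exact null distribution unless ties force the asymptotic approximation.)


Step 1: Drop any zero differences (none here) and take |d_i|.
|d| = [8, 1, 1, 3, 6, 7, 6, 4, 6, 1, 5]
Step 2: Midrank |d_i| (ties get averaged ranks).
ranks: |8|->11, |1|->2, |1|->2, |3|->4, |6|->8, |7|->10, |6|->8, |4|->5, |6|->8, |1|->2, |5|->6
Step 3: Attach original signs; sum ranks with positive sign and with negative sign.
W+ = 10 + 8 + 8 + 2 + 6 = 34
W- = 11 + 2 + 2 + 4 + 8 + 5 = 32
(Check: W+ + W- = 66 should equal n(n+1)/2 = 66.)
Step 4: Test statistic W = min(W+, W-) = 32.
Step 5: Ties in |d|, so use the tie-corrected normal approximation.
        E[W] = n(n+1)/4 = 11*12/4 = 33.
        Tie groups: |d|=1 (t=3), |d|=6 (t=3); sum(t^3 - t) = 48.
        Var[W] = n(n+1)(2n+1)/24 - sum(t^3-t)/48 = 3036/24 - 48/48 = 125.5.
        z = (W - E[W]) / sqrt(Var[W]) = (32 - 33) / 11.2027 = -0.0893.
        Two-sided p = 2*Phi(z) = 0.928872.
Step 6: alpha = 0.05. fail to reject H0.

W+ = 34, W- = 32, W = min = 32, p = 0.928872, fail to reject H0.


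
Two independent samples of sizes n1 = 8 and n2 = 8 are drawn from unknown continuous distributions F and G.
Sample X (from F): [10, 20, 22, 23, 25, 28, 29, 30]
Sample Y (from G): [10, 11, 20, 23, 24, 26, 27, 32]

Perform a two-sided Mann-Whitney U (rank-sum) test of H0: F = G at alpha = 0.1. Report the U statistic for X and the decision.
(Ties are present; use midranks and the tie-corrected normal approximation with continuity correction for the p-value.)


Step 1: Combine and sort all 16 observations; assign midranks.
sorted (value, group): (10,X), (10,Y), (11,Y), (20,X), (20,Y), (22,X), (23,X), (23,Y), (24,Y), (25,X), (26,Y), (27,Y), (28,X), (29,X), (30,X), (32,Y)
ranks: 10->1.5, 10->1.5, 11->3, 20->4.5, 20->4.5, 22->6, 23->7.5, 23->7.5, 24->9, 25->10, 26->11, 27->12, 28->13, 29->14, 30->15, 32->16
Step 2: Rank sum for X: R1 = 1.5 + 4.5 + 6 + 7.5 + 10 + 13 + 14 + 15 = 71.5.
Step 3: U_X = R1 - n1(n1+1)/2 = 71.5 - 8*9/2 = 71.5 - 36 = 35.5.
       U_Y = n1*n2 - U_X = 64 - 35.5 = 28.5.
Step 4: Ties are present, so use the tie-corrected normal approximation (with continuity correction) for the p-value.
Step 5: p-value = 0.752184; compare to alpha = 0.1. fail to reject H0.

U_X = 35.5, p = 0.752184, fail to reject H0 at alpha = 0.1.


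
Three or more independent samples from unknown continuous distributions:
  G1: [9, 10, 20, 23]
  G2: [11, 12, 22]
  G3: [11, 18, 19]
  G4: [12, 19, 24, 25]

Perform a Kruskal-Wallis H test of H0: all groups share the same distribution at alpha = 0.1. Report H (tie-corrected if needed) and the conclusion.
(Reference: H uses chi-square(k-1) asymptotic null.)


Step 1: Combine all N = 14 observations and assign midranks.
sorted (value, group, rank): (9,G1,1), (10,G1,2), (11,G2,3.5), (11,G3,3.5), (12,G2,5.5), (12,G4,5.5), (18,G3,7), (19,G3,8.5), (19,G4,8.5), (20,G1,10), (22,G2,11), (23,G1,12), (24,G4,13), (25,G4,14)
Step 2: Sum ranks within each group.
R_1 = 25 (n_1 = 4)
R_2 = 20 (n_2 = 3)
R_3 = 19 (n_3 = 3)
R_4 = 41 (n_4 = 4)
Step 3: H = 12/(N(N+1)) * sum(R_i^2/n_i) - 3(N+1)
     = 12/(14*15) * (25^2/4 + 20^2/3 + 19^2/3 + 41^2/4) - 3*15
     = 0.057143 * 830.167 - 45
     = 2.438095.
Step 4: Ties present; correction factor C = 1 - 18/(14^3 - 14) = 0.993407. Corrected H = 2.438095 / 0.993407 = 2.454277.
Step 5: Under H0, H ~ chi^2(3); p-value = 0.483611.
Step 6: alpha = 0.1. fail to reject H0.

H = 2.4543, df = 3, p = 0.483611, fail to reject H0.


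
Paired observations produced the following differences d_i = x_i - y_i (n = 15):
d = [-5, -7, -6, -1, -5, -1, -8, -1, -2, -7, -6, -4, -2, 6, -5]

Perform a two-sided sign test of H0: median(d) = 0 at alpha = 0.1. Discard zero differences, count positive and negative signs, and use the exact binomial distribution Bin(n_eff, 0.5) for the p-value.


Step 1: Discard zero differences. Original n = 15; n_eff = number of nonzero differences = 15.
Nonzero differences (with sign): -5, -7, -6, -1, -5, -1, -8, -1, -2, -7, -6, -4, -2, +6, -5
Step 2: Count signs: positive = 1, negative = 14.
Step 3: Under H0: P(positive) = 0.5, so the number of positives S ~ Bin(15, 0.5).
Step 4: Two-sided exact p-value = sum of Bin(15,0.5) probabilities at or below the observed probability = 0.000977.
Step 5: alpha = 0.1. reject H0.

n_eff = 15, pos = 1, neg = 14, p = 0.000977, reject H0.


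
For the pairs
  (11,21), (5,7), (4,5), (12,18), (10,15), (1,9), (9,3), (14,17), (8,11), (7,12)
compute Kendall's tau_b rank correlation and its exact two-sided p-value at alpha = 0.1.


Step 1: Enumerate the 45 unordered pairs (i,j) with i<j and classify each by sign(x_j-x_i) * sign(y_j-y_i).
  (1,2):dx=-6,dy=-14->C; (1,3):dx=-7,dy=-16->C; (1,4):dx=+1,dy=-3->D; (1,5):dx=-1,dy=-6->C
  (1,6):dx=-10,dy=-12->C; (1,7):dx=-2,dy=-18->C; (1,8):dx=+3,dy=-4->D; (1,9):dx=-3,dy=-10->C
  (1,10):dx=-4,dy=-9->C; (2,3):dx=-1,dy=-2->C; (2,4):dx=+7,dy=+11->C; (2,5):dx=+5,dy=+8->C
  (2,6):dx=-4,dy=+2->D; (2,7):dx=+4,dy=-4->D; (2,8):dx=+9,dy=+10->C; (2,9):dx=+3,dy=+4->C
  (2,10):dx=+2,dy=+5->C; (3,4):dx=+8,dy=+13->C; (3,5):dx=+6,dy=+10->C; (3,6):dx=-3,dy=+4->D
  (3,7):dx=+5,dy=-2->D; (3,8):dx=+10,dy=+12->C; (3,9):dx=+4,dy=+6->C; (3,10):dx=+3,dy=+7->C
  (4,5):dx=-2,dy=-3->C; (4,6):dx=-11,dy=-9->C; (4,7):dx=-3,dy=-15->C; (4,8):dx=+2,dy=-1->D
  (4,9):dx=-4,dy=-7->C; (4,10):dx=-5,dy=-6->C; (5,6):dx=-9,dy=-6->C; (5,7):dx=-1,dy=-12->C
  (5,8):dx=+4,dy=+2->C; (5,9):dx=-2,dy=-4->C; (5,10):dx=-3,dy=-3->C; (6,7):dx=+8,dy=-6->D
  (6,8):dx=+13,dy=+8->C; (6,9):dx=+7,dy=+2->C; (6,10):dx=+6,dy=+3->C; (7,8):dx=+5,dy=+14->C
  (7,9):dx=-1,dy=+8->D; (7,10):dx=-2,dy=+9->D; (8,9):dx=-6,dy=-6->C; (8,10):dx=-7,dy=-5->C
  (9,10):dx=-1,dy=+1->D
Step 2: C = 34, D = 11, total pairs = 45.
Step 3: tau = (C - D)/(n(n-1)/2) = (34 - 11)/45 = 0.511111.
Step 4: Exact two-sided p-value (enumerate n! = 3628800 permutations of y under H0): p = 0.046623.
Step 5: alpha = 0.1. reject H0.

tau_b = 0.5111 (C=34, D=11), p = 0.046623, reject H0.


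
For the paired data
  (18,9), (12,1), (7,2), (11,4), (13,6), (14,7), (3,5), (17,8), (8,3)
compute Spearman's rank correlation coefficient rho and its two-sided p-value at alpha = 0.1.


Step 1: Rank x and y separately (midranks; no ties here).
rank(x): 18->9, 12->5, 7->2, 11->4, 13->6, 14->7, 3->1, 17->8, 8->3
rank(y): 9->9, 1->1, 2->2, 4->4, 6->6, 7->7, 5->5, 8->8, 3->3
Step 2: d_i = R_x(i) - R_y(i); compute d_i^2.
  (9-9)^2=0, (5-1)^2=16, (2-2)^2=0, (4-4)^2=0, (6-6)^2=0, (7-7)^2=0, (1-5)^2=16, (8-8)^2=0, (3-3)^2=0
sum(d^2) = 32.
Step 3: rho = 1 - 6*32 / (9*(9^2 - 1)) = 1 - 192/720 = 0.733333.
Step 4: Under H0, t = rho * sqrt((n-2)/(1-rho^2)) = 2.8538 ~ t(7).
Step 5: Two-sided p-value from the t-distribution with 7 df = 0.024554.
Step 6: alpha = 0.1. reject H0.

rho = 0.7333, p = 0.024554, reject H0 at alpha = 0.1.


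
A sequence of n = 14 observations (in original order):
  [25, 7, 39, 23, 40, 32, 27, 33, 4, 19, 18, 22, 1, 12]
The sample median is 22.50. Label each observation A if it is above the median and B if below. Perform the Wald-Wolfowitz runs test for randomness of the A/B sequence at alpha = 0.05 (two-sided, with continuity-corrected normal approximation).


Step 1: Compute median = 22.50; label A = above, B = below.
Labels in order: ABAAAAAABBBBBB  (n_A = 7, n_B = 7)
Step 2: Count runs R = 4.
Step 3: Under H0 (random ordering), E[R] = 2*n_A*n_B/(n_A+n_B) + 1 = 2*7*7/14 + 1 = 8.0000.
        Var[R] = 2*n_A*n_B*(2*n_A*n_B - n_A - n_B) / ((n_A+n_B)^2 * (n_A+n_B-1)) = 8232/2548 = 3.2308.
        SD[R] = 1.7974.
Step 4: Continuity-corrected z = (R + 0.5 - E[R]) / SD[R] = (4 + 0.5 - 8.0000) / 1.7974 = -1.9472.
Step 5: Two-sided p-value via normal approximation = 2*(1 - Phi(|z|)) = 0.051508.
Step 6: alpha = 0.05. fail to reject H0.

R = 4, z = -1.9472, p = 0.051508, fail to reject H0.


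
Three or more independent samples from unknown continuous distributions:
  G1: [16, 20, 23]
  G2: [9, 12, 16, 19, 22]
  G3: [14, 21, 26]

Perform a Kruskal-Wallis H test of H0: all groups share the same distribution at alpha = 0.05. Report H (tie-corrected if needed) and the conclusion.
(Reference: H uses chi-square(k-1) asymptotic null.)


Step 1: Combine all N = 11 observations and assign midranks.
sorted (value, group, rank): (9,G2,1), (12,G2,2), (14,G3,3), (16,G1,4.5), (16,G2,4.5), (19,G2,6), (20,G1,7), (21,G3,8), (22,G2,9), (23,G1,10), (26,G3,11)
Step 2: Sum ranks within each group.
R_1 = 21.5 (n_1 = 3)
R_2 = 22.5 (n_2 = 5)
R_3 = 22 (n_3 = 3)
Step 3: H = 12/(N(N+1)) * sum(R_i^2/n_i) - 3(N+1)
     = 12/(11*12) * (21.5^2/3 + 22.5^2/5 + 22^2/3) - 3*12
     = 0.090909 * 416.667 - 36
     = 1.878788.
Step 4: Ties present; correction factor C = 1 - 6/(11^3 - 11) = 0.995455. Corrected H = 1.878788 / 0.995455 = 1.887367.
Step 5: Under H0, H ~ chi^2(2); p-value = 0.389192.
Step 6: alpha = 0.05. fail to reject H0.

H = 1.8874, df = 2, p = 0.389192, fail to reject H0.


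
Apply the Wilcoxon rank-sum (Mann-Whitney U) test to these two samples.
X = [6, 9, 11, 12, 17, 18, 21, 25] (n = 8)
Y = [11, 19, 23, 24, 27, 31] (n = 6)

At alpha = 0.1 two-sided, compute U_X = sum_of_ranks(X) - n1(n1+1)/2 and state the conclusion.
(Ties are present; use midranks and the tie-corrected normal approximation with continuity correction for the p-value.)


Step 1: Combine and sort all 14 observations; assign midranks.
sorted (value, group): (6,X), (9,X), (11,X), (11,Y), (12,X), (17,X), (18,X), (19,Y), (21,X), (23,Y), (24,Y), (25,X), (27,Y), (31,Y)
ranks: 6->1, 9->2, 11->3.5, 11->3.5, 12->5, 17->6, 18->7, 19->8, 21->9, 23->10, 24->11, 25->12, 27->13, 31->14
Step 2: Rank sum for X: R1 = 1 + 2 + 3.5 + 5 + 6 + 7 + 9 + 12 = 45.5.
Step 3: U_X = R1 - n1(n1+1)/2 = 45.5 - 8*9/2 = 45.5 - 36 = 9.5.
       U_Y = n1*n2 - U_X = 48 - 9.5 = 38.5.
Step 4: Ties are present, so use the tie-corrected normal approximation (with continuity correction) for the p-value.
Step 5: p-value = 0.070392; compare to alpha = 0.1. reject H0.

U_X = 9.5, p = 0.070392, reject H0 at alpha = 0.1.


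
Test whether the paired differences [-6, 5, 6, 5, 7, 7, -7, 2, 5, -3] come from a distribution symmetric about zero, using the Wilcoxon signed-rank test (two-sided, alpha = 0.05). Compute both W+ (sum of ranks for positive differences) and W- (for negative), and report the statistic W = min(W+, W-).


Step 1: Drop any zero differences (none here) and take |d_i|.
|d| = [6, 5, 6, 5, 7, 7, 7, 2, 5, 3]
Step 2: Midrank |d_i| (ties get averaged ranks).
ranks: |6|->6.5, |5|->4, |6|->6.5, |5|->4, |7|->9, |7|->9, |7|->9, |2|->1, |5|->4, |3|->2
Step 3: Attach original signs; sum ranks with positive sign and with negative sign.
W+ = 4 + 6.5 + 4 + 9 + 9 + 1 + 4 = 37.5
W- = 6.5 + 9 + 2 = 17.5
(Check: W+ + W- = 55 should equal n(n+1)/2 = 55.)
Step 4: Test statistic W = min(W+, W-) = 17.5.
Step 5: Ties in |d|, so use the tie-corrected normal approximation.
        E[W] = n(n+1)/4 = 10*11/4 = 27.5.
        Tie groups: |d|=5 (t=3), |d|=6 (t=2), |d|=7 (t=3); sum(t^3 - t) = 54.
        Var[W] = n(n+1)(2n+1)/24 - sum(t^3-t)/48 = 2310/24 - 54/48 = 95.125.
        z = (W - E[W]) / sqrt(Var[W]) = (17.5 - 27.5) / 9.7532 = -1.0253.
        Two-sided p = 2*Phi(z) = 0.305220.
Step 6: alpha = 0.05. fail to reject H0.

W+ = 37.5, W- = 17.5, W = min = 17.5, p = 0.305220, fail to reject H0.


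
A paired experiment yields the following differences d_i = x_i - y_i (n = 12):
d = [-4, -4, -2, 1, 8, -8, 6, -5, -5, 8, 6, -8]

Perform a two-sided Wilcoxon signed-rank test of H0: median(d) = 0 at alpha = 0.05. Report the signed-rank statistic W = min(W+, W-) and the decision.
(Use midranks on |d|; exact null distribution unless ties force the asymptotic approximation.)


Step 1: Drop any zero differences (none here) and take |d_i|.
|d| = [4, 4, 2, 1, 8, 8, 6, 5, 5, 8, 6, 8]
Step 2: Midrank |d_i| (ties get averaged ranks).
ranks: |4|->3.5, |4|->3.5, |2|->2, |1|->1, |8|->10.5, |8|->10.5, |6|->7.5, |5|->5.5, |5|->5.5, |8|->10.5, |6|->7.5, |8|->10.5
Step 3: Attach original signs; sum ranks with positive sign and with negative sign.
W+ = 1 + 10.5 + 7.5 + 10.5 + 7.5 = 37
W- = 3.5 + 3.5 + 2 + 10.5 + 5.5 + 5.5 + 10.5 = 41
(Check: W+ + W- = 78 should equal n(n+1)/2 = 78.)
Step 4: Test statistic W = min(W+, W-) = 37.
Step 5: Ties in |d|, so use the tie-corrected normal approximation.
        E[W] = n(n+1)/4 = 12*13/4 = 39.
        Tie groups: |d|=4 (t=2), |d|=5 (t=2), |d|=6 (t=2), |d|=8 (t=4); sum(t^3 - t) = 78.
        Var[W] = n(n+1)(2n+1)/24 - sum(t^3-t)/48 = 3900/24 - 78/48 = 160.875.
        z = (W - E[W]) / sqrt(Var[W]) = (37 - 39) / 12.6837 = -0.1577.
        Two-sided p = 2*Phi(z) = 0.874706.
Step 6: alpha = 0.05. fail to reject H0.

W+ = 37, W- = 41, W = min = 37, p = 0.874706, fail to reject H0.


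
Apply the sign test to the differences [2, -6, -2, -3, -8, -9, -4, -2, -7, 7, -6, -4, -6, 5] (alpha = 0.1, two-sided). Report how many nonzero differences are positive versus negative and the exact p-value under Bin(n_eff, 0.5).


Step 1: Discard zero differences. Original n = 14; n_eff = number of nonzero differences = 14.
Nonzero differences (with sign): +2, -6, -2, -3, -8, -9, -4, -2, -7, +7, -6, -4, -6, +5
Step 2: Count signs: positive = 3, negative = 11.
Step 3: Under H0: P(positive) = 0.5, so the number of positives S ~ Bin(14, 0.5).
Step 4: Two-sided exact p-value = sum of Bin(14,0.5) probabilities at or below the observed probability = 0.057373.
Step 5: alpha = 0.1. reject H0.

n_eff = 14, pos = 3, neg = 11, p = 0.057373, reject H0.


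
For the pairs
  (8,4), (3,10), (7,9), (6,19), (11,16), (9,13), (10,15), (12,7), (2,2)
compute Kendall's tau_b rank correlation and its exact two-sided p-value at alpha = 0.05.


Step 1: Enumerate the 36 unordered pairs (i,j) with i<j and classify each by sign(x_j-x_i) * sign(y_j-y_i).
  (1,2):dx=-5,dy=+6->D; (1,3):dx=-1,dy=+5->D; (1,4):dx=-2,dy=+15->D; (1,5):dx=+3,dy=+12->C
  (1,6):dx=+1,dy=+9->C; (1,7):dx=+2,dy=+11->C; (1,8):dx=+4,dy=+3->C; (1,9):dx=-6,dy=-2->C
  (2,3):dx=+4,dy=-1->D; (2,4):dx=+3,dy=+9->C; (2,5):dx=+8,dy=+6->C; (2,6):dx=+6,dy=+3->C
  (2,7):dx=+7,dy=+5->C; (2,8):dx=+9,dy=-3->D; (2,9):dx=-1,dy=-8->C; (3,4):dx=-1,dy=+10->D
  (3,5):dx=+4,dy=+7->C; (3,6):dx=+2,dy=+4->C; (3,7):dx=+3,dy=+6->C; (3,8):dx=+5,dy=-2->D
  (3,9):dx=-5,dy=-7->C; (4,5):dx=+5,dy=-3->D; (4,6):dx=+3,dy=-6->D; (4,7):dx=+4,dy=-4->D
  (4,8):dx=+6,dy=-12->D; (4,9):dx=-4,dy=-17->C; (5,6):dx=-2,dy=-3->C; (5,7):dx=-1,dy=-1->C
  (5,8):dx=+1,dy=-9->D; (5,9):dx=-9,dy=-14->C; (6,7):dx=+1,dy=+2->C; (6,8):dx=+3,dy=-6->D
  (6,9):dx=-7,dy=-11->C; (7,8):dx=+2,dy=-8->D; (7,9):dx=-8,dy=-13->C; (8,9):dx=-10,dy=-5->C
Step 2: C = 22, D = 14, total pairs = 36.
Step 3: tau = (C - D)/(n(n-1)/2) = (22 - 14)/36 = 0.222222.
Step 4: Exact two-sided p-value (enumerate n! = 362880 permutations of y under H0): p = 0.476709.
Step 5: alpha = 0.05. fail to reject H0.

tau_b = 0.2222 (C=22, D=14), p = 0.476709, fail to reject H0.


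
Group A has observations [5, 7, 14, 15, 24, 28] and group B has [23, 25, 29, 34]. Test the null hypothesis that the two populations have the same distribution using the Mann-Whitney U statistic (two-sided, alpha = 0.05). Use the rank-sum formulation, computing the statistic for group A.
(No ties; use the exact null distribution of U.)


Step 1: Combine and sort all 10 observations; assign midranks.
sorted (value, group): (5,X), (7,X), (14,X), (15,X), (23,Y), (24,X), (25,Y), (28,X), (29,Y), (34,Y)
ranks: 5->1, 7->2, 14->3, 15->4, 23->5, 24->6, 25->7, 28->8, 29->9, 34->10
Step 2: Rank sum for X: R1 = 1 + 2 + 3 + 4 + 6 + 8 = 24.
Step 3: U_X = R1 - n1(n1+1)/2 = 24 - 6*7/2 = 24 - 21 = 3.
       U_Y = n1*n2 - U_X = 24 - 3 = 21.
Step 4: No ties, so the exact null distribution of U (based on enumerating the C(10,6) = 210 equally likely rank assignments) gives the two-sided p-value.
Step 5: p-value = 0.066667; compare to alpha = 0.05. fail to reject H0.

U_X = 3, p = 0.066667, fail to reject H0 at alpha = 0.05.


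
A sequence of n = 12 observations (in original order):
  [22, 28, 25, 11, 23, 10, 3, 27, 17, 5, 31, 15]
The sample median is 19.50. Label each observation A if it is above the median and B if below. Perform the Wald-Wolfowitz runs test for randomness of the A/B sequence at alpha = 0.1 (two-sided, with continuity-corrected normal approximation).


Step 1: Compute median = 19.50; label A = above, B = below.
Labels in order: AAABABBABBAB  (n_A = 6, n_B = 6)
Step 2: Count runs R = 8.
Step 3: Under H0 (random ordering), E[R] = 2*n_A*n_B/(n_A+n_B) + 1 = 2*6*6/12 + 1 = 7.0000.
        Var[R] = 2*n_A*n_B*(2*n_A*n_B - n_A - n_B) / ((n_A+n_B)^2 * (n_A+n_B-1)) = 4320/1584 = 2.7273.
        SD[R] = 1.6514.
Step 4: Continuity-corrected z = (R - 0.5 - E[R]) / SD[R] = (8 - 0.5 - 7.0000) / 1.6514 = 0.3028.
Step 5: Two-sided p-value via normal approximation = 2*(1 - Phi(|z|)) = 0.762069.
Step 6: alpha = 0.1. fail to reject H0.

R = 8, z = 0.3028, p = 0.762069, fail to reject H0.


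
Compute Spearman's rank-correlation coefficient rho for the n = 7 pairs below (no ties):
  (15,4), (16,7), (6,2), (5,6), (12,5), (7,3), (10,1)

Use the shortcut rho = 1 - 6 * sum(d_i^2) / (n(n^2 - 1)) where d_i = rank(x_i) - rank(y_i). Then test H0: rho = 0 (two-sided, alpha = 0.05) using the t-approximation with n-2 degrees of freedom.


Step 1: Rank x and y separately (midranks; no ties here).
rank(x): 15->6, 16->7, 6->2, 5->1, 12->5, 7->3, 10->4
rank(y): 4->4, 7->7, 2->2, 6->6, 5->5, 3->3, 1->1
Step 2: d_i = R_x(i) - R_y(i); compute d_i^2.
  (6-4)^2=4, (7-7)^2=0, (2-2)^2=0, (1-6)^2=25, (5-5)^2=0, (3-3)^2=0, (4-1)^2=9
sum(d^2) = 38.
Step 3: rho = 1 - 6*38 / (7*(7^2 - 1)) = 1 - 228/336 = 0.321429.
Step 4: Under H0, t = rho * sqrt((n-2)/(1-rho^2)) = 0.7590 ~ t(5).
Step 5: Two-sided p-value from the t-distribution with 5 df = 0.482072.
Step 6: alpha = 0.05. fail to reject H0.

rho = 0.3214, p = 0.482072, fail to reject H0 at alpha = 0.05.


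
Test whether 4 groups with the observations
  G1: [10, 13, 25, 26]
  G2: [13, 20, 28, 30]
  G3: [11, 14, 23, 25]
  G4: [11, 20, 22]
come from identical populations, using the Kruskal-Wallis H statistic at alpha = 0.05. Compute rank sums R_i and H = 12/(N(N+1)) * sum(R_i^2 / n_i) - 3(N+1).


Step 1: Combine all N = 15 observations and assign midranks.
sorted (value, group, rank): (10,G1,1), (11,G3,2.5), (11,G4,2.5), (13,G1,4.5), (13,G2,4.5), (14,G3,6), (20,G2,7.5), (20,G4,7.5), (22,G4,9), (23,G3,10), (25,G1,11.5), (25,G3,11.5), (26,G1,13), (28,G2,14), (30,G2,15)
Step 2: Sum ranks within each group.
R_1 = 30 (n_1 = 4)
R_2 = 41 (n_2 = 4)
R_3 = 30 (n_3 = 4)
R_4 = 19 (n_4 = 3)
Step 3: H = 12/(N(N+1)) * sum(R_i^2/n_i) - 3(N+1)
     = 12/(15*16) * (30^2/4 + 41^2/4 + 30^2/4 + 19^2/3) - 3*16
     = 0.050000 * 990.583 - 48
     = 1.529167.
Step 4: Ties present; correction factor C = 1 - 24/(15^3 - 15) = 0.992857. Corrected H = 1.529167 / 0.992857 = 1.540168.
Step 5: Under H0, H ~ chi^2(3); p-value = 0.673031.
Step 6: alpha = 0.05. fail to reject H0.

H = 1.5402, df = 3, p = 0.673031, fail to reject H0.


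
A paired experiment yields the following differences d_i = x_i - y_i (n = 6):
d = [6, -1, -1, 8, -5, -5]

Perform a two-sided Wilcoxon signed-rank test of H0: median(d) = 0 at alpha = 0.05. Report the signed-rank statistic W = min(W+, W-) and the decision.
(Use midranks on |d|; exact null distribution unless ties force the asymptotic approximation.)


Step 1: Drop any zero differences (none here) and take |d_i|.
|d| = [6, 1, 1, 8, 5, 5]
Step 2: Midrank |d_i| (ties get averaged ranks).
ranks: |6|->5, |1|->1.5, |1|->1.5, |8|->6, |5|->3.5, |5|->3.5
Step 3: Attach original signs; sum ranks with positive sign and with negative sign.
W+ = 5 + 6 = 11
W- = 1.5 + 1.5 + 3.5 + 3.5 = 10
(Check: W+ + W- = 21 should equal n(n+1)/2 = 21.)
Step 4: Test statistic W = min(W+, W-) = 10.
Step 5: Ties in |d|, so use the tie-corrected normal approximation.
        E[W] = n(n+1)/4 = 6*7/4 = 10.5.
        Tie groups: |d|=1 (t=2), |d|=5 (t=2); sum(t^3 - t) = 12.
        Var[W] = n(n+1)(2n+1)/24 - sum(t^3-t)/48 = 546/24 - 12/48 = 22.5.
        z = (W - E[W]) / sqrt(Var[W]) = (10 - 10.5) / 4.7434 = -0.1054.
        Two-sided p = 2*Phi(z) = 0.916051.
Step 6: alpha = 0.05. fail to reject H0.

W+ = 11, W- = 10, W = min = 10, p = 0.916051, fail to reject H0.


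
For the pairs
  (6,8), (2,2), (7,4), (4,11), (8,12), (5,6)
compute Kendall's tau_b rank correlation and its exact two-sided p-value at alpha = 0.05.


Step 1: Enumerate the 15 unordered pairs (i,j) with i<j and classify each by sign(x_j-x_i) * sign(y_j-y_i).
  (1,2):dx=-4,dy=-6->C; (1,3):dx=+1,dy=-4->D; (1,4):dx=-2,dy=+3->D; (1,5):dx=+2,dy=+4->C
  (1,6):dx=-1,dy=-2->C; (2,3):dx=+5,dy=+2->C; (2,4):dx=+2,dy=+9->C; (2,5):dx=+6,dy=+10->C
  (2,6):dx=+3,dy=+4->C; (3,4):dx=-3,dy=+7->D; (3,5):dx=+1,dy=+8->C; (3,6):dx=-2,dy=+2->D
  (4,5):dx=+4,dy=+1->C; (4,6):dx=+1,dy=-5->D; (5,6):dx=-3,dy=-6->C
Step 2: C = 10, D = 5, total pairs = 15.
Step 3: tau = (C - D)/(n(n-1)/2) = (10 - 5)/15 = 0.333333.
Step 4: Exact two-sided p-value (enumerate n! = 720 permutations of y under H0): p = 0.469444.
Step 5: alpha = 0.05. fail to reject H0.

tau_b = 0.3333 (C=10, D=5), p = 0.469444, fail to reject H0.


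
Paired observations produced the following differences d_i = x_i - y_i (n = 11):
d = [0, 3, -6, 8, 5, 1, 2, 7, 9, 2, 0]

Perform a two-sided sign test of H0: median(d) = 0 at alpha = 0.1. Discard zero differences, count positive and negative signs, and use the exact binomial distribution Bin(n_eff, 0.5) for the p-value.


Step 1: Discard zero differences. Original n = 11; n_eff = number of nonzero differences = 9.
Nonzero differences (with sign): +3, -6, +8, +5, +1, +2, +7, +9, +2
Step 2: Count signs: positive = 8, negative = 1.
Step 3: Under H0: P(positive) = 0.5, so the number of positives S ~ Bin(9, 0.5).
Step 4: Two-sided exact p-value = sum of Bin(9,0.5) probabilities at or below the observed probability = 0.039062.
Step 5: alpha = 0.1. reject H0.

n_eff = 9, pos = 8, neg = 1, p = 0.039062, reject H0.


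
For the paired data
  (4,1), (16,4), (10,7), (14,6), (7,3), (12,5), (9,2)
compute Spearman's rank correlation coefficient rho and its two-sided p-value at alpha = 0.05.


Step 1: Rank x and y separately (midranks; no ties here).
rank(x): 4->1, 16->7, 10->4, 14->6, 7->2, 12->5, 9->3
rank(y): 1->1, 4->4, 7->7, 6->6, 3->3, 5->5, 2->2
Step 2: d_i = R_x(i) - R_y(i); compute d_i^2.
  (1-1)^2=0, (7-4)^2=9, (4-7)^2=9, (6-6)^2=0, (2-3)^2=1, (5-5)^2=0, (3-2)^2=1
sum(d^2) = 20.
Step 3: rho = 1 - 6*20 / (7*(7^2 - 1)) = 1 - 120/336 = 0.642857.
Step 4: Under H0, t = rho * sqrt((n-2)/(1-rho^2)) = 1.8766 ~ t(5).
Step 5: Two-sided p-value from the t-distribution with 5 df = 0.119392.
Step 6: alpha = 0.05. fail to reject H0.

rho = 0.6429, p = 0.119392, fail to reject H0 at alpha = 0.05.


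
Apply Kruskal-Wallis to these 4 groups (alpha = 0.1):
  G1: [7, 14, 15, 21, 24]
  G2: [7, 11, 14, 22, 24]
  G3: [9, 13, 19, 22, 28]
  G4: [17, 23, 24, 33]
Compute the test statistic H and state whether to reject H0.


Step 1: Combine all N = 19 observations and assign midranks.
sorted (value, group, rank): (7,G1,1.5), (7,G2,1.5), (9,G3,3), (11,G2,4), (13,G3,5), (14,G1,6.5), (14,G2,6.5), (15,G1,8), (17,G4,9), (19,G3,10), (21,G1,11), (22,G2,12.5), (22,G3,12.5), (23,G4,14), (24,G1,16), (24,G2,16), (24,G4,16), (28,G3,18), (33,G4,19)
Step 2: Sum ranks within each group.
R_1 = 43 (n_1 = 5)
R_2 = 40.5 (n_2 = 5)
R_3 = 48.5 (n_3 = 5)
R_4 = 58 (n_4 = 4)
Step 3: H = 12/(N(N+1)) * sum(R_i^2/n_i) - 3(N+1)
     = 12/(19*20) * (43^2/5 + 40.5^2/5 + 48.5^2/5 + 58^2/4) - 3*20
     = 0.031579 * 2009.3 - 60
     = 3.451579.
Step 4: Ties present; correction factor C = 1 - 42/(19^3 - 19) = 0.993860. Corrected H = 3.451579 / 0.993860 = 3.472904.
Step 5: Under H0, H ~ chi^2(3); p-value = 0.324293.
Step 6: alpha = 0.1. fail to reject H0.

H = 3.4729, df = 3, p = 0.324293, fail to reject H0.


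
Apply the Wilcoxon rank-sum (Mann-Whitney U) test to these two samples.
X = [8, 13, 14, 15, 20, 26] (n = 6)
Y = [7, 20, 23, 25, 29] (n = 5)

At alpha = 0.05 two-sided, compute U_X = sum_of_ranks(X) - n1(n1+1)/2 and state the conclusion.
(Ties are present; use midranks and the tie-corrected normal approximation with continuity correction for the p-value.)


Step 1: Combine and sort all 11 observations; assign midranks.
sorted (value, group): (7,Y), (8,X), (13,X), (14,X), (15,X), (20,X), (20,Y), (23,Y), (25,Y), (26,X), (29,Y)
ranks: 7->1, 8->2, 13->3, 14->4, 15->5, 20->6.5, 20->6.5, 23->8, 25->9, 26->10, 29->11
Step 2: Rank sum for X: R1 = 2 + 3 + 4 + 5 + 6.5 + 10 = 30.5.
Step 3: U_X = R1 - n1(n1+1)/2 = 30.5 - 6*7/2 = 30.5 - 21 = 9.5.
       U_Y = n1*n2 - U_X = 30 - 9.5 = 20.5.
Step 4: Ties are present, so use the tie-corrected normal approximation (with continuity correction) for the p-value.
Step 5: p-value = 0.360216; compare to alpha = 0.05. fail to reject H0.

U_X = 9.5, p = 0.360216, fail to reject H0 at alpha = 0.05.
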